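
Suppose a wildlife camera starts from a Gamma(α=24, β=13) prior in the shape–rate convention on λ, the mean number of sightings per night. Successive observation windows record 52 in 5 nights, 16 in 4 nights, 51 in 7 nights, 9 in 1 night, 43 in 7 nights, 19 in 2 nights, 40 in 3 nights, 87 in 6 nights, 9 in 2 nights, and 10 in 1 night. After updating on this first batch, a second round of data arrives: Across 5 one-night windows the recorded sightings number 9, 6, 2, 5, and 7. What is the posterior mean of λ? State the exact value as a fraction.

Total count: 52 + 16 + 51 + 9 + 43 + 19 + 40 + 87 + 9 + 10 = 336.
Total exposure: 5 + 4 + 7 + 1 + 7 + 2 + 3 + 6 + 2 + 1 = 38 nights.
After the first batch: Gamma(24 + 336, 13 + 38) = Gamma(360, 51).
Total count: 9 + 6 + 2 + 5 + 7 = 29.
Total exposure: 5 nights.
After the second batch: Gamma(360 + 29, 51 + 5) = Gamma(389, 56).
Posterior mean = α'/β' = 389/56.

389/56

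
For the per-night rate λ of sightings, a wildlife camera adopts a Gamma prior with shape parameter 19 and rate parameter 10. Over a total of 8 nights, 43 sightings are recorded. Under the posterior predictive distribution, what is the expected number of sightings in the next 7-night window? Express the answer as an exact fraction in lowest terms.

Total count 43 over total exposure 8 nights.
Conjugate update: add total count to the shape and total exposure to the rate, giving Gamma(62, 18).
Predictive mean over a 7-night window = T·E[λ|data] = 7·62/18 = 217/9.

217/9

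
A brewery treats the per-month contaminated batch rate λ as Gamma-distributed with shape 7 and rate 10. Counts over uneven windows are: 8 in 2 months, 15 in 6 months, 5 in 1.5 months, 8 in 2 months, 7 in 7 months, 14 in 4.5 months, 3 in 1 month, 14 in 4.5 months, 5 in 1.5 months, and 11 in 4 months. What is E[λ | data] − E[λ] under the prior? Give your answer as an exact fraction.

Total count: 8 + 15 + 5 + 8 + 7 + 14 + 3 + 14 + 5 + 11 = 90.
Total exposure: 2 + 6 + 1.5 + 2 + 7 + 4.5 + 1 + 4.5 + 1.5 + 4 = 34 months.
By Gamma–Poisson conjugacy, the posterior is Gamma(α + Σx, β + Σt) = Gamma(7 + 90, 10 + 34) = Gamma(97, 44).
Posterior mean = 97/44 = 97/44; prior mean = 7/10 = 7/10. Difference = 97/44 − 7/10 = 331/220.

331/220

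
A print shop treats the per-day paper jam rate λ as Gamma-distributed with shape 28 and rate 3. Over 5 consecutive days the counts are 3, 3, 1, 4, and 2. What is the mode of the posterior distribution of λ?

5

Total count: 3 + 3 + 1 + 4 + 2 = 13.
Total exposure: 5 days.
The Gamma prior is conjugate for the Poisson rate, so λ | data ~ Gamma(28+13, 3+5) = Gamma(41, 8).
Posterior mode = (α'−1)/β' = 40/8 = 5.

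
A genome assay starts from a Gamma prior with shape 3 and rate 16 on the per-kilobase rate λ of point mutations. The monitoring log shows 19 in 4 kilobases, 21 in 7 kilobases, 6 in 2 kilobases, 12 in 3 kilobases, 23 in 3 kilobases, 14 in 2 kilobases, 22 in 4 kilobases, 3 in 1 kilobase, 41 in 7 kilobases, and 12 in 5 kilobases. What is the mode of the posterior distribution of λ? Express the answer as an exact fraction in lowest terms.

Total count: 19 + 21 + 6 + 12 + 23 + 14 + 22 + 3 + 41 + 12 = 173.
Total exposure: 4 + 7 + 2 + 3 + 3 + 2 + 4 + 1 + 7 + 5 = 38 kilobases.
Conjugate update: add total count to the shape and total exposure to the rate, giving Gamma(176, 54).
Posterior mode = (α'−1)/β' = 175/54.

175/54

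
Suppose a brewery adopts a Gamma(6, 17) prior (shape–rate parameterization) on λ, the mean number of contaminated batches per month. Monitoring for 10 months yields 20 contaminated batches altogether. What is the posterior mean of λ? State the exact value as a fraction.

26/27

Total count 20 over total exposure 10 months.
Posterior: α' = 6 + 20 = 26, β' = 17 + 10 = 27.
Posterior mean = α'/β' = 26/27.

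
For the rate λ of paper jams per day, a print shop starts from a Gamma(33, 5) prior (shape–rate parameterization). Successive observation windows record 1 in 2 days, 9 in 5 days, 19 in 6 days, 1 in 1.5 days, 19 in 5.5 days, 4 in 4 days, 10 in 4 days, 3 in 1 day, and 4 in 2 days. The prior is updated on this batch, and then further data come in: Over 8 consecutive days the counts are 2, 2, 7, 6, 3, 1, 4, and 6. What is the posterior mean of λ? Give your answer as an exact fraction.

Total count: 1 + 9 + 19 + 1 + 19 + 4 + 10 + 3 + 4 = 70.
Total exposure: 2 + 5 + 6 + 1.5 + 5.5 + 4 + 4 + 1 + 2 = 31 days.
After the first batch: Gamma(33 + 70, 5 + 31) = Gamma(103, 36).
Total count: 2 + 2 + 7 + 6 + 3 + 1 + 4 + 6 = 31.
Total exposure: 8 days.
After the second batch: Gamma(103 + 31, 36 + 8) = Gamma(134, 44).
Posterior mean = α'/β' = 134/44 = 67/22.

67/22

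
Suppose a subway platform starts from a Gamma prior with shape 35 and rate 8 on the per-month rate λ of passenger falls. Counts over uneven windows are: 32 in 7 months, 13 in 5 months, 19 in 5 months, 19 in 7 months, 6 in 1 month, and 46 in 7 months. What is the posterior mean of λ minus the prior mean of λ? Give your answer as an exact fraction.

Total count: 32 + 13 + 19 + 19 + 6 + 46 = 135.
Total exposure: 7 + 5 + 5 + 7 + 1 + 7 = 32 months.
Conjugate update: add total count to the shape and total exposure to the rate, giving Gamma(170, 40).
Posterior mean = 170/40 = 17/4; prior mean = 35/8 = 35/8. Difference = 17/4 − 35/8 = -1/8.

-1/8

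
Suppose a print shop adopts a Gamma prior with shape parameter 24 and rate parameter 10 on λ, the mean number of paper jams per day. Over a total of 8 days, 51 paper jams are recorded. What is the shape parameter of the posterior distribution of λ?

75

Total count 51 over total exposure 8 days.
The Gamma prior is conjugate for the Poisson rate, so λ | data ~ Gamma(24+51, 10+8) = Gamma(75, 18).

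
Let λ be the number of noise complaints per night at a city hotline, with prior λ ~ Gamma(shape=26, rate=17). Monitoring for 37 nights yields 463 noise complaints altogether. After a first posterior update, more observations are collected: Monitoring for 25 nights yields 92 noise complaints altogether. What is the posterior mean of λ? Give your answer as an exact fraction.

Total count 463 over total exposure 37 nights.
After the first batch: Gamma(26 + 463, 17 + 37) = Gamma(489, 54).
Total count 92 over total exposure 25 nights.
After the second batch: Gamma(489 + 92, 54 + 25) = Gamma(581, 79).
Posterior mean = α'/β' = 581/79.

581/79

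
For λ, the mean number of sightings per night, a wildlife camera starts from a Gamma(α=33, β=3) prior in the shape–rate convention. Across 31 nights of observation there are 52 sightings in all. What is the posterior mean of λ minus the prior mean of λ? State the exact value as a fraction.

Total count 52 over total exposure 31 nights.
By Gamma–Poisson conjugacy, the posterior is Gamma(α + Σx, β + Σt) = Gamma(33 + 52, 3 + 31) = Gamma(85, 34).
Posterior mean = 85/34 = 5/2; prior mean = 33/3 = 11. Difference = 5/2 − 11 = -17/2.

-17/2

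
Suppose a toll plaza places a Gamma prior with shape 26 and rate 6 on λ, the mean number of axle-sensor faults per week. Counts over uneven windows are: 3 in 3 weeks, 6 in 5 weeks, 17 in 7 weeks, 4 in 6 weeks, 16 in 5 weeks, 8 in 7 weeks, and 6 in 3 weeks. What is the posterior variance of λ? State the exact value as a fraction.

Total count: 3 + 6 + 17 + 4 + 16 + 8 + 6 = 60.
Total exposure: 3 + 5 + 7 + 6 + 5 + 7 + 3 = 36 weeks.
Posterior: α' = 26 + 60 = 86, β' = 6 + 36 = 42.
Posterior variance = α'/β'² = 86/1764 = 43/882.

43/882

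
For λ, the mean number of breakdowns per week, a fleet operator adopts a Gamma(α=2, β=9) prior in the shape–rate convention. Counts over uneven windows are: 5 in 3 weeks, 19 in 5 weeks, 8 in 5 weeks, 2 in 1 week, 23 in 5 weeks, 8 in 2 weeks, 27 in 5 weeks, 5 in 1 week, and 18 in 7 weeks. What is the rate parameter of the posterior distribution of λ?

43

Total count: 5 + 19 + 8 + 2 + 23 + 8 + 27 + 5 + 18 = 115.
Total exposure: 3 + 5 + 5 + 1 + 5 + 2 + 5 + 1 + 7 = 34 weeks.
The Gamma prior is conjugate for the Poisson rate, so λ | data ~ Gamma(2+115, 9+34) = Gamma(117, 43).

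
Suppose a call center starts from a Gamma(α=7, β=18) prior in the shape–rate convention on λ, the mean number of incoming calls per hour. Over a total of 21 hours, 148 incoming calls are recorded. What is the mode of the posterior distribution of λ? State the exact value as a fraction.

Total count 148 over total exposure 21 hours.
Posterior: α' = 7 + 148 = 155, β' = 18 + 21 = 39.
Posterior mode = (α'−1)/β' = 154/39.

154/39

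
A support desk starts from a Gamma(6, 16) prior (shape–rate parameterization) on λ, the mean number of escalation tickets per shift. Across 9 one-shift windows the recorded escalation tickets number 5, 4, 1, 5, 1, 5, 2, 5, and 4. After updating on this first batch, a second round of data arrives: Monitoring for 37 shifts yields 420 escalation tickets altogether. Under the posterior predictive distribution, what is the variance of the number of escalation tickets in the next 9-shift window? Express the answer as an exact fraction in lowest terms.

Total count: 5 + 4 + 1 + 5 + 1 + 5 + 2 + 5 + 4 = 32.
Total exposure: 9 shifts.
After the first batch: Gamma(6 + 32, 16 + 9) = Gamma(38, 25).
Total count 420 over total exposure 37 shifts.
After the second batch: Gamma(38 + 420, 25 + 37) = Gamma(458, 62).
The posterior predictive for a window of length T is Negative Binomial with variance T·α'·(β'+T)/β'² = 9·458·71/3844 = 146331/1922.

146331/1922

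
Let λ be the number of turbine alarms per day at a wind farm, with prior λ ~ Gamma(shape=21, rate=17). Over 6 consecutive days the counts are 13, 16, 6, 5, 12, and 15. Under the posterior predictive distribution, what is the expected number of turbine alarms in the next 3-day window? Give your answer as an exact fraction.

264/23

Total count: 13 + 16 + 6 + 5 + 12 + 15 = 67.
Total exposure: 6 days.
Gamma(α, β) with Poisson data over total exposure Σt gives posterior Gamma(α+Σx, β+Σt) = Gamma(88, 23).
Predictive mean over a 3-day window = T·E[λ|data] = 3·88/23 = 264/23.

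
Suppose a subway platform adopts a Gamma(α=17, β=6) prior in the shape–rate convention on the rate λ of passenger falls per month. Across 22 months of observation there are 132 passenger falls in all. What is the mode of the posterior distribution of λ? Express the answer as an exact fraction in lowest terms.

37/7

Total count 132 over total exposure 22 months.
The Gamma prior is conjugate for the Poisson rate, so λ | data ~ Gamma(17+132, 6+22) = Gamma(149, 28).
Posterior mode = (α'−1)/β' = 148/28 = 37/7.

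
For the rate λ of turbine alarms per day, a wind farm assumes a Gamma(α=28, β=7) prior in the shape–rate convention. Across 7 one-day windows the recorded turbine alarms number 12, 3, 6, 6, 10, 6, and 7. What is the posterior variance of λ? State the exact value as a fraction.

39/98

Total count: 12 + 3 + 6 + 6 + 10 + 6 + 7 = 50.
Total exposure: 7 days.
Conjugate update: add total count to the shape and total exposure to the rate, giving Gamma(78, 14).
Posterior variance = α'/β'² = 78/196 = 39/98.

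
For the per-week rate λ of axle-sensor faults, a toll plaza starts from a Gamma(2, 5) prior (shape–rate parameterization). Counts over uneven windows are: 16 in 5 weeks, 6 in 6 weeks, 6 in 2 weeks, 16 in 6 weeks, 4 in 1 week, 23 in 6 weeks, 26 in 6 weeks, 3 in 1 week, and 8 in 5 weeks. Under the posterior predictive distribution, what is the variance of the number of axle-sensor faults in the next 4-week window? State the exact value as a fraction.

Total count: 16 + 6 + 6 + 16 + 4 + 23 + 26 + 3 + 8 = 108.
Total exposure: 5 + 6 + 2 + 6 + 1 + 6 + 6 + 1 + 5 = 38 weeks.
Posterior: α' = 2 + 108 = 110, β' = 5 + 38 = 43.
The posterior predictive for a window of length T is Negative Binomial with variance T·α'·(β'+T)/β'² = 4·110·47/1849 = 20680/1849.

20680/1849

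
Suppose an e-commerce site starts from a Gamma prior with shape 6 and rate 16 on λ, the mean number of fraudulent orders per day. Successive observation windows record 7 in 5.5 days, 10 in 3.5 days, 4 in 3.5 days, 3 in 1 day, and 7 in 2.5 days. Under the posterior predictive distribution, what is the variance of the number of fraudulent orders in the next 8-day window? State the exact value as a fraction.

185/16

Total count: 7 + 10 + 4 + 3 + 7 = 31.
Total exposure: 5.5 + 3.5 + 3.5 + 1 + 2.5 = 16 days.
Posterior: α' = 6 + 31 = 37, β' = 16 + 16 = 32.
The posterior predictive for a window of length T is Negative Binomial with variance T·α'·(β'+T)/β'² = 8·37·40/1024 = 185/16.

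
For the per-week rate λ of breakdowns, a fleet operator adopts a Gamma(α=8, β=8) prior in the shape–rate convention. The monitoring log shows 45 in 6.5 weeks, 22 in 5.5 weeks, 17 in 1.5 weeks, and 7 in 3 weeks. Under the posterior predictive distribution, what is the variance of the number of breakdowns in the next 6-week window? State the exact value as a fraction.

Total count: 45 + 22 + 17 + 7 = 91.
Total exposure: 6.5 + 5.5 + 1.5 + 3 = 16.5 weeks.
Posterior: α' = 8 + 91 = 99, β' = 8 + 16.5 = 49/2.
The posterior predictive for a window of length T is Negative Binomial with variance T·α'·(β'+T)/β'² = 6·99·(61/2)/(2401/4) = 72468/2401.

72468/2401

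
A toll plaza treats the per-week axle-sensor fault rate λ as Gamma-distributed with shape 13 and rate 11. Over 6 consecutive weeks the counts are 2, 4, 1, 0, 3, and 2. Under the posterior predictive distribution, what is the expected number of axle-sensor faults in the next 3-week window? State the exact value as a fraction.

Total count: 2 + 4 + 1 + 0 + 3 + 2 = 12.
Total exposure: 6 weeks.
Gamma(α, β) with Poisson data over total exposure Σt gives posterior Gamma(α+Σx, β+Σt) = Gamma(25, 17).
Predictive mean over a 3-week window = T·E[λ|data] = 3·25/17 = 75/17.

75/17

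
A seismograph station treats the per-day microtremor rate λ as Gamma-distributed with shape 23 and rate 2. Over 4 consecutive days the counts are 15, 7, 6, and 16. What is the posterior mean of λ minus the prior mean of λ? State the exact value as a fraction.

Total count: 15 + 7 + 6 + 16 = 44.
Total exposure: 4 days.
Conjugate update: add total count to the shape and total exposure to the rate, giving Gamma(67, 6).
Posterior mean = 67/6 = 67/6; prior mean = 23/2 = 23/2. Difference = 67/6 − 23/2 = -1/3.

-1/3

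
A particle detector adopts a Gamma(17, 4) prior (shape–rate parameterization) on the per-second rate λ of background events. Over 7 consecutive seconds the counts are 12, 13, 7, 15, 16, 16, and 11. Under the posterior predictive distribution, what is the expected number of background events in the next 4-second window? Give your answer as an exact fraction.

428/11

Total count: 12 + 13 + 7 + 15 + 16 + 16 + 11 = 90.
Total exposure: 7 seconds.
The Gamma prior is conjugate for the Poisson rate, so λ | data ~ Gamma(17+90, 4+7) = Gamma(107, 11).
Predictive mean over a 4-second window = T·E[λ|data] = 4·107/11 = 428/11.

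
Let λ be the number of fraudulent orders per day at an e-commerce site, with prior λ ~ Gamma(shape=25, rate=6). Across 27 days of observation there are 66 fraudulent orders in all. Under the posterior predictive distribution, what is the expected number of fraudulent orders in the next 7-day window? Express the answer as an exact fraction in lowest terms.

637/33

Total count 66 over total exposure 27 days.
Gamma(α, β) with Poisson data over total exposure Σt gives posterior Gamma(α+Σx, β+Σt) = Gamma(91, 33).
Predictive mean over a 7-day window = T·E[λ|data] = 7·91/33 = 637/33.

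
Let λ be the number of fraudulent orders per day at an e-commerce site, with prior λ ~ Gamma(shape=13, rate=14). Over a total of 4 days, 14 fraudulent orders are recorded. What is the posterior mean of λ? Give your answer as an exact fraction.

Total count 14 over total exposure 4 days.
By Gamma–Poisson conjugacy, the posterior is Gamma(α + Σx, β + Σt) = Gamma(13 + 14, 14 + 4) = Gamma(27, 18).
Posterior mean = α'/β' = 27/18 = 3/2.

3/2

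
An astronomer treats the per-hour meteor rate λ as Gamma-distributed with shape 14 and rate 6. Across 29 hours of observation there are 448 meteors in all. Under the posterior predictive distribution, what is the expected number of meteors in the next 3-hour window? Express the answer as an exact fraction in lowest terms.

198/5

Total count 448 over total exposure 29 hours.
By Gamma–Poisson conjugacy, the posterior is Gamma(α + Σx, β + Σt) = Gamma(14 + 448, 6 + 29) = Gamma(462, 35).
Predictive mean over a 3-hour window = T·E[λ|data] = 3·462/35 = 198/5.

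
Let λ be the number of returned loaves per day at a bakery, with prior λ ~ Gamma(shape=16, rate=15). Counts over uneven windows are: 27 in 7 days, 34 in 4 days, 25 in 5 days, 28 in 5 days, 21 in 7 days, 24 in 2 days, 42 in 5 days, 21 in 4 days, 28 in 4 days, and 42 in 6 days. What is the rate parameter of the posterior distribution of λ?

64

Total count: 27 + 34 + 25 + 28 + 21 + 24 + 42 + 21 + 28 + 42 = 292.
Total exposure: 7 + 4 + 5 + 5 + 7 + 2 + 5 + 4 + 4 + 6 = 49 days.
The Gamma prior is conjugate for the Poisson rate, so λ | data ~ Gamma(16+292, 15+49) = Gamma(308, 64).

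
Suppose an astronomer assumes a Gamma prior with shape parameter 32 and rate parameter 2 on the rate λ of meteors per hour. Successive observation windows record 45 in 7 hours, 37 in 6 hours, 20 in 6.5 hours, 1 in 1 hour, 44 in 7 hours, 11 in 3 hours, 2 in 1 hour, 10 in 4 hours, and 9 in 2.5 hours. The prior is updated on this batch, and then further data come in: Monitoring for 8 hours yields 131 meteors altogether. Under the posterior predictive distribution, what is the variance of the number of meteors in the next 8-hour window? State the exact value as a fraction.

133/2

Total count: 45 + 37 + 20 + 1 + 44 + 11 + 2 + 10 + 9 = 179.
Total exposure: 7 + 6 + 6.5 + 1 + 7 + 3 + 1 + 4 + 2.5 = 38 hours.
After the first batch: Gamma(32 + 179, 2 + 38) = Gamma(211, 40).
Total count 131 over total exposure 8 hours.
After the second batch: Gamma(211 + 131, 40 + 8) = Gamma(342, 48).
The posterior predictive for a window of length T is Negative Binomial with variance T·α'·(β'+T)/β'² = 8·342·56/2304 = 133/2.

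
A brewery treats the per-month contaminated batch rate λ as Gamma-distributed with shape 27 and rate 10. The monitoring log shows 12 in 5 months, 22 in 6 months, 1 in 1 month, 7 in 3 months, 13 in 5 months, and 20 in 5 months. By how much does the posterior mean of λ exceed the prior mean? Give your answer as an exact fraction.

Total count: 12 + 22 + 1 + 7 + 13 + 20 = 75.
Total exposure: 5 + 6 + 1 + 3 + 5 + 5 = 25 months.
The Gamma prior is conjugate for the Poisson rate, so λ | data ~ Gamma(27+75, 10+25) = Gamma(102, 35).
Posterior mean = 102/35 = 102/35; prior mean = 27/10 = 27/10. Difference = 102/35 − 27/10 = 3/14.

3/14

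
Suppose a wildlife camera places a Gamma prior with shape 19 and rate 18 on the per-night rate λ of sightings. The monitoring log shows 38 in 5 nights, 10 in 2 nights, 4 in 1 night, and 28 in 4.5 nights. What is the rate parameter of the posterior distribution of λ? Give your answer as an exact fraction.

Total count: 38 + 10 + 4 + 28 = 80.
Total exposure: 5 + 2 + 1 + 4.5 = 12.5 nights.
By Gamma–Poisson conjugacy, the posterior is Gamma(α + Σx, β + Σt) = Gamma(19 + 80, 18 + 12.5) = Gamma(99, 61/2).

61/2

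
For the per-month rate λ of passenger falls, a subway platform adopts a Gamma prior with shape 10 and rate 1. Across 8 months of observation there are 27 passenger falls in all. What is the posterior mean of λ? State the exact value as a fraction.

Total count 27 over total exposure 8 months.
By Gamma–Poisson conjugacy, the posterior is Gamma(α + Σx, β + Σt) = Gamma(10 + 27, 1 + 8) = Gamma(37, 9).
Posterior mean = α'/β' = 37/9.

37/9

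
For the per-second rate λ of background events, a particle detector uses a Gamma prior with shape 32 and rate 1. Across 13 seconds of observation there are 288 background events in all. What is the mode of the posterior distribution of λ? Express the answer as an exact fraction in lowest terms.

319/14

Total count 288 over total exposure 13 seconds.
The Gamma prior is conjugate for the Poisson rate, so λ | data ~ Gamma(32+288, 1+13) = Gamma(320, 14).
Posterior mode = (α'−1)/β' = 319/14.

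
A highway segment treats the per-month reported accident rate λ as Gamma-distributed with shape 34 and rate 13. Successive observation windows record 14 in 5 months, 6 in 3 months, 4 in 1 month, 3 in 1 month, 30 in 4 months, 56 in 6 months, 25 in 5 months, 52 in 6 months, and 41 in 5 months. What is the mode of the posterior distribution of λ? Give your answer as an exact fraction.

264/49

Total count: 14 + 6 + 4 + 3 + 30 + 56 + 25 + 52 + 41 = 231.
Total exposure: 5 + 3 + 1 + 1 + 4 + 6 + 5 + 6 + 5 = 36 months.
Gamma(α, β) with Poisson data over total exposure Σt gives posterior Gamma(α+Σx, β+Σt) = Gamma(265, 49).
Posterior mode = (α'−1)/β' = 264/49.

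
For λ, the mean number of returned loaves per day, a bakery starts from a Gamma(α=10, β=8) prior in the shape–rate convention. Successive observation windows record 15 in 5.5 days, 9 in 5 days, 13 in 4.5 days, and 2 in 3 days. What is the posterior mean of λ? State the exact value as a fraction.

Total count: 15 + 9 + 13 + 2 = 39.
Total exposure: 5.5 + 5 + 4.5 + 3 = 18 days.
By Gamma–Poisson conjugacy, the posterior is Gamma(α + Σx, β + Σt) = Gamma(10 + 39, 8 + 18) = Gamma(49, 26).
Posterior mean = α'/β' = 49/26.

49/26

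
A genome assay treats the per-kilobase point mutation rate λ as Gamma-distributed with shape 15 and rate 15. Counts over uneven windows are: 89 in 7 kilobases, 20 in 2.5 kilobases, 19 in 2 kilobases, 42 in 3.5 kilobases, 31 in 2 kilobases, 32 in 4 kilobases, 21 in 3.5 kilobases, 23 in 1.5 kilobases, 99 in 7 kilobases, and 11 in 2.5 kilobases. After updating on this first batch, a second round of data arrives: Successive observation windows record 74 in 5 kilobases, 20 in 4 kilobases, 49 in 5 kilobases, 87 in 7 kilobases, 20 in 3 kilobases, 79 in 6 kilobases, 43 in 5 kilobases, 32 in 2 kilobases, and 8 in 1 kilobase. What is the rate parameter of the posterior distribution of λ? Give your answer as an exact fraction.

Total count: 89 + 20 + 19 + 42 + 31 + 32 + 21 + 23 + 99 + 11 = 387.
Total exposure: 7 + 2.5 + 2 + 3.5 + 2 + 4 + 3.5 + 1.5 + 7 + 2.5 = 35.5 kilobases.
After the first batch: Gamma(15 + 387, 15 + 35.5) = Gamma(402, 101/2).
Total count: 74 + 20 + 49 + 87 + 20 + 79 + 43 + 32 + 8 = 412.
Total exposure: 5 + 4 + 5 + 7 + 3 + 6 + 5 + 2 + 1 = 38 kilobases.
After the second batch: Gamma(402 + 412, 101/2 + 38) = Gamma(814, 177/2).

177/2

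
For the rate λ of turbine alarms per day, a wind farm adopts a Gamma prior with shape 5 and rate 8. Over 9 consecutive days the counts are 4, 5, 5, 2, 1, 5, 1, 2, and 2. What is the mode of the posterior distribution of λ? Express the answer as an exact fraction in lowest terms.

31/17

Total count: 4 + 5 + 5 + 2 + 1 + 5 + 1 + 2 + 2 = 27.
Total exposure: 9 days.
Posterior: α' = 5 + 27 = 32, β' = 8 + 9 = 17.
Posterior mode = (α'−1)/β' = 31/17.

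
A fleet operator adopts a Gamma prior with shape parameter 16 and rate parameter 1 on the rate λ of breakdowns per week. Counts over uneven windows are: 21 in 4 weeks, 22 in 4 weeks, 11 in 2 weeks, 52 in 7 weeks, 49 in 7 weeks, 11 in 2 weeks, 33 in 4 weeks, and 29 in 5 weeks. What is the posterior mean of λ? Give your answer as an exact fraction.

Total count: 21 + 22 + 11 + 52 + 49 + 11 + 33 + 29 = 228.
Total exposure: 4 + 4 + 2 + 7 + 7 + 2 + 4 + 5 = 35 weeks.
Posterior: α' = 16 + 228 = 244, β' = 1 + 35 = 36.
Posterior mean = α'/β' = 244/36 = 61/9.

61/9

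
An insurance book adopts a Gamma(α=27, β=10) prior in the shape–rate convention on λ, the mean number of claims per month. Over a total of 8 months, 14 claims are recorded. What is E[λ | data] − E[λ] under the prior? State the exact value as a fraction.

Total count 14 over total exposure 8 months.
The Gamma prior is conjugate for the Poisson rate, so λ | data ~ Gamma(27+14, 10+8) = Gamma(41, 18).
Posterior mean = 41/18 = 41/18; prior mean = 27/10 = 27/10. Difference = 41/18 − 27/10 = -19/45.

-19/45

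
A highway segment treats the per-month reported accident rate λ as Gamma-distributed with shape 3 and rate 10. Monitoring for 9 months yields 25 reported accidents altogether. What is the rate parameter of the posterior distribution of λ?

Total count 25 over total exposure 9 months.
The Gamma prior is conjugate for the Poisson rate, so λ | data ~ Gamma(3+25, 10+9) = Gamma(28, 19).

19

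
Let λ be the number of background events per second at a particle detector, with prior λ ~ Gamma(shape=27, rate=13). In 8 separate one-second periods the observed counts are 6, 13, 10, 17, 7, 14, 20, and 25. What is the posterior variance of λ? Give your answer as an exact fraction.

139/441

Total count: 6 + 13 + 10 + 17 + 7 + 14 + 20 + 25 = 112.
Total exposure: 8 seconds.
Conjugate update: add total count to the shape and total exposure to the rate, giving Gamma(139, 21).
Posterior variance = α'/β'² = 139/441.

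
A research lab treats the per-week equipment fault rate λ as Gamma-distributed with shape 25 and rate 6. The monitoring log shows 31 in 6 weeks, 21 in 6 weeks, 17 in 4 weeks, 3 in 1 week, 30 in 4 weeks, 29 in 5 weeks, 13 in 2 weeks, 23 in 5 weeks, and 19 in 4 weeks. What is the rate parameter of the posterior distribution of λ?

43

Total count: 31 + 21 + 17 + 3 + 30 + 29 + 13 + 23 + 19 = 186.
Total exposure: 6 + 6 + 4 + 1 + 4 + 5 + 2 + 5 + 4 = 37 weeks.
Posterior: α' = 25 + 186 = 211, β' = 6 + 37 = 43.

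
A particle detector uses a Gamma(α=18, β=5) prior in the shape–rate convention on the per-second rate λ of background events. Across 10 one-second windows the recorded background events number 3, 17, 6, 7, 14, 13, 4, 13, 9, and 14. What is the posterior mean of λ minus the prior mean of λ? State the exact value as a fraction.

Total count: 3 + 17 + 6 + 7 + 14 + 13 + 4 + 13 + 9 + 14 = 100.
Total exposure: 10 seconds.
Conjugate update: add total count to the shape and total exposure to the rate, giving Gamma(118, 15).
Posterior mean = 118/15 = 118/15; prior mean = 18/5 = 18/5. Difference = 118/15 − 18/5 = 64/15.

64/15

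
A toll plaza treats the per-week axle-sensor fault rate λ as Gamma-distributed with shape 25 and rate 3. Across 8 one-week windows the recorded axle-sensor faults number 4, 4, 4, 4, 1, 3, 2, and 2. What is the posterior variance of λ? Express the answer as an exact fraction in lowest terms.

49/121

Total count: 4 + 4 + 4 + 4 + 1 + 3 + 2 + 2 = 24.
Total exposure: 8 weeks.
The Gamma prior is conjugate for the Poisson rate, so λ | data ~ Gamma(25+24, 3+8) = Gamma(49, 11).
Posterior variance = α'/β'² = 49/121.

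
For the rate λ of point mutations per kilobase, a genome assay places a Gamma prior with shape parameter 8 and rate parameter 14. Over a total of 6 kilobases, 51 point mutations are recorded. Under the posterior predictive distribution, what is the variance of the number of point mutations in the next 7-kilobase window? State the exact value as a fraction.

11151/400

Total count 51 over total exposure 6 kilobases.
Posterior: α' = 8 + 51 = 59, β' = 14 + 6 = 20.
The posterior predictive for a window of length T is Negative Binomial with variance T·α'·(β'+T)/β'² = 7·59·27/400 = 11151/400.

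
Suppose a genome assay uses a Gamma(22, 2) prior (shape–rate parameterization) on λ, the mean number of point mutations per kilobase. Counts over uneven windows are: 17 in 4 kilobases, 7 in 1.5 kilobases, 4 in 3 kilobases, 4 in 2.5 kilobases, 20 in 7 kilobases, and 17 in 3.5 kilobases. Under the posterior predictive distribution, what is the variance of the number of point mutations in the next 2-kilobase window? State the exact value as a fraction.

18564/2209

Total count: 17 + 7 + 4 + 4 + 20 + 17 = 69.
Total exposure: 4 + 1.5 + 3 + 2.5 + 7 + 3.5 = 21.5 kilobases.
The Gamma prior is conjugate for the Poisson rate, so λ | data ~ Gamma(22+69, 2+21.5) = Gamma(91, 47/2).
The posterior predictive for a window of length T is Negative Binomial with variance T·α'·(β'+T)/β'² = 2·91·(51/2)/(2209/4) = 18564/2209.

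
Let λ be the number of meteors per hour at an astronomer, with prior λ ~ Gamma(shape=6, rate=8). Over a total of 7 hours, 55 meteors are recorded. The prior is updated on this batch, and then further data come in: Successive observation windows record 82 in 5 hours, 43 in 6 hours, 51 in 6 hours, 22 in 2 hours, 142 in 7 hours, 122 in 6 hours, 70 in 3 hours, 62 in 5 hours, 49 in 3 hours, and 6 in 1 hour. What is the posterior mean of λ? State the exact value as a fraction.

710/59

Total count 55 over total exposure 7 hours.
After the first batch: Gamma(6 + 55, 8 + 7) = Gamma(61, 15).
Total count: 82 + 43 + 51 + 22 + 142 + 122 + 70 + 62 + 49 + 6 = 649.
Total exposure: 5 + 6 + 6 + 2 + 7 + 6 + 3 + 5 + 3 + 1 = 44 hours.
After the second batch: Gamma(61 + 649, 15 + 44) = Gamma(710, 59).
Posterior mean = α'/β' = 710/59.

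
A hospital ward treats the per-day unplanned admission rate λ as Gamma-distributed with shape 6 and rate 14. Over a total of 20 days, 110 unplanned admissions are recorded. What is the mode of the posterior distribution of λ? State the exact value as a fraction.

115/34

Total count 110 over total exposure 20 days.
Posterior: α' = 6 + 110 = 116, β' = 14 + 20 = 34.
Posterior mode = (α'−1)/β' = 115/34.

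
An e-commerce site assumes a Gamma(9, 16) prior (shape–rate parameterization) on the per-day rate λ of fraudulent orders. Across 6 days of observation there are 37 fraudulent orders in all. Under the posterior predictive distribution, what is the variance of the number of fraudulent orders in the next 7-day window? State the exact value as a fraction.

Total count 37 over total exposure 6 days.
Gamma(α, β) with Poisson data over total exposure Σt gives posterior Gamma(α+Σx, β+Σt) = Gamma(46, 22).
The posterior predictive for a window of length T is Negative Binomial with variance T·α'·(β'+T)/β'² = 7·46·29/484 = 4669/242.

4669/242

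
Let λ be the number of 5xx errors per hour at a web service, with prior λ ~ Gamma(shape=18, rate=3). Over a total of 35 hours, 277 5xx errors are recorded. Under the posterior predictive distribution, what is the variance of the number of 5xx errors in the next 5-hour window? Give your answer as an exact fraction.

63425/1444

Total count 277 over total exposure 35 hours.
Gamma(α, β) with Poisson data over total exposure Σt gives posterior Gamma(α+Σx, β+Σt) = Gamma(295, 38).
The posterior predictive for a window of length T is Negative Binomial with variance T·α'·(β'+T)/β'² = 5·295·43/1444 = 63425/1444.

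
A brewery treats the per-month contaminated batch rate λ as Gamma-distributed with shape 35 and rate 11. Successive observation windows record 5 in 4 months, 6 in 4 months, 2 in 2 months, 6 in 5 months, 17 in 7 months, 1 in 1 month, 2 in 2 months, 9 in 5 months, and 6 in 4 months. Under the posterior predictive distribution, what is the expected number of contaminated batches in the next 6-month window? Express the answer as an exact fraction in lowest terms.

Total count: 5 + 6 + 2 + 6 + 17 + 1 + 2 + 9 + 6 = 54.
Total exposure: 4 + 4 + 2 + 5 + 7 + 1 + 2 + 5 + 4 = 34 months.
By Gamma–Poisson conjugacy, the posterior is Gamma(α + Σx, β + Σt) = Gamma(35 + 54, 11 + 34) = Gamma(89, 45).
Predictive mean over a 6-month window = T·E[λ|data] = 6·89/45 = 178/15.

178/15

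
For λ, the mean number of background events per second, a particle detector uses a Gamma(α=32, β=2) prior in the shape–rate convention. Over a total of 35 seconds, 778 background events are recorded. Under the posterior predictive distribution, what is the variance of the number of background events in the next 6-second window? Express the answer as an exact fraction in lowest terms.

Total count 778 over total exposure 35 seconds.
The Gamma prior is conjugate for the Poisson rate, so λ | data ~ Gamma(32+778, 2+35) = Gamma(810, 37).
The posterior predictive for a window of length T is Negative Binomial with variance T·α'·(β'+T)/β'² = 6·810·43/1369 = 208980/1369.

208980/1369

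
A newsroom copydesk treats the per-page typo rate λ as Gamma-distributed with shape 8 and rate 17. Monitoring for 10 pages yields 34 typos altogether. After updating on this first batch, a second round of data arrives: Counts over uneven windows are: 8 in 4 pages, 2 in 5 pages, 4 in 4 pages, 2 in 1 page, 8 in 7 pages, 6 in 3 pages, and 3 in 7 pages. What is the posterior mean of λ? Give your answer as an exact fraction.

75/58

Total count 34 over total exposure 10 pages.
After the first batch: Gamma(8 + 34, 17 + 10) = Gamma(42, 27).
Total count: 8 + 2 + 4 + 2 + 8 + 6 + 3 = 33.
Total exposure: 4 + 5 + 4 + 1 + 7 + 3 + 7 = 31 pages.
After the second batch: Gamma(42 + 33, 27 + 31) = Gamma(75, 58).
Posterior mean = α'/β' = 75/58.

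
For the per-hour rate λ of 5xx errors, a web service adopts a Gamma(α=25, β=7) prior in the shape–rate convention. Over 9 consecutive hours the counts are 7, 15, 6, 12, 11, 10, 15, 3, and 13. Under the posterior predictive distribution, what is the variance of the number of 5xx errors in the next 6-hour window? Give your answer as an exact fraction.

Total count: 7 + 15 + 6 + 12 + 11 + 10 + 15 + 3 + 13 = 92.
Total exposure: 9 hours.
By Gamma–Poisson conjugacy, the posterior is Gamma(α + Σx, β + Σt) = Gamma(25 + 92, 7 + 9) = Gamma(117, 16).
The posterior predictive for a window of length T is Negative Binomial with variance T·α'·(β'+T)/β'² = 6·117·22/256 = 3861/64.

3861/64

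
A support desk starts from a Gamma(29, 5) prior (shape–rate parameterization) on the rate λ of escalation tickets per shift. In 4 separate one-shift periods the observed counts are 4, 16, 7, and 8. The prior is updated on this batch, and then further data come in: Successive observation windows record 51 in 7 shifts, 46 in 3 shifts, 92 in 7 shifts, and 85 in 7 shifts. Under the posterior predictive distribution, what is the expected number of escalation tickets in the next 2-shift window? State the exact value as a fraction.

Total count: 4 + 16 + 7 + 8 = 35.
Total exposure: 4 shifts.
After the first batch: Gamma(29 + 35, 5 + 4) = Gamma(64, 9).
Total count: 51 + 46 + 92 + 85 = 274.
Total exposure: 7 + 3 + 7 + 7 = 24 shifts.
After the second batch: Gamma(64 + 274, 9 + 24) = Gamma(338, 33).
Predictive mean over a 2-shift window = T·E[λ|data] = 2·338/33 = 676/33.

676/33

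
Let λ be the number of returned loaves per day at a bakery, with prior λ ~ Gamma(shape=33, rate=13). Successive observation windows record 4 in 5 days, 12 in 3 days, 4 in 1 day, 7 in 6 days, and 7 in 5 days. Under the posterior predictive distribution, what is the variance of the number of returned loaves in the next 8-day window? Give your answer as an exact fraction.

21976/1089

Total count: 4 + 12 + 4 + 7 + 7 = 34.
Total exposure: 5 + 3 + 1 + 6 + 5 = 20 days.
Posterior: α' = 33 + 34 = 67, β' = 13 + 20 = 33.
The posterior predictive for a window of length T is Negative Binomial with variance T·α'·(β'+T)/β'² = 8·67·41/1089 = 21976/1089.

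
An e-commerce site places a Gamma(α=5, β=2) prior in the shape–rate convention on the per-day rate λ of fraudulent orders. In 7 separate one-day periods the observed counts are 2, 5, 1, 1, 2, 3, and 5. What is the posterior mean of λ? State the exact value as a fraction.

8/3

Total count: 2 + 5 + 1 + 1 + 2 + 3 + 5 = 19.
Total exposure: 7 days.
The Gamma prior is conjugate for the Poisson rate, so λ | data ~ Gamma(5+19, 2+7) = Gamma(24, 9).
Posterior mean = α'/β' = 24/9 = 8/3.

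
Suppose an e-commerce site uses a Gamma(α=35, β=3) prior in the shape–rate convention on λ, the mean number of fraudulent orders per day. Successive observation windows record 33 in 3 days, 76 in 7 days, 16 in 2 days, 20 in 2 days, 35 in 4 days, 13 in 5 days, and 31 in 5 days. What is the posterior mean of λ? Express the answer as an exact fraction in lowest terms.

259/31

Total count: 33 + 76 + 16 + 20 + 35 + 13 + 31 = 224.
Total exposure: 3 + 7 + 2 + 2 + 4 + 5 + 5 = 28 days.
Gamma(α, β) with Poisson data over total exposure Σt gives posterior Gamma(α+Σx, β+Σt) = Gamma(259, 31).
Posterior mean = α'/β' = 259/31.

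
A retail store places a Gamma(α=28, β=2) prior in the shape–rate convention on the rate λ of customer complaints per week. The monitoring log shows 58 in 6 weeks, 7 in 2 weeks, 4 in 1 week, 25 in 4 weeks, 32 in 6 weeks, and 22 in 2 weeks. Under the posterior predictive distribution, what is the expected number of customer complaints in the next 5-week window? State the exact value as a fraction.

880/23

Total count: 58 + 7 + 4 + 25 + 32 + 22 = 148.
Total exposure: 6 + 2 + 1 + 4 + 6 + 2 = 21 weeks.
By Gamma–Poisson conjugacy, the posterior is Gamma(α + Σx, β + Σt) = Gamma(28 + 148, 2 + 21) = Gamma(176, 23).
Predictive mean over a 5-week window = T·E[λ|data] = 5·176/23 = 880/23.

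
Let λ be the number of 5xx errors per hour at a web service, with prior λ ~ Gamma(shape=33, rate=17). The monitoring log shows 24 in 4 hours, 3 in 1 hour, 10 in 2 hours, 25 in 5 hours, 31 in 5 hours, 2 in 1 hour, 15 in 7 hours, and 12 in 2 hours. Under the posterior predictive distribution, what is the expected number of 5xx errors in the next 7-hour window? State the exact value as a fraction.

Total count: 24 + 3 + 10 + 25 + 31 + 2 + 15 + 12 = 122.
Total exposure: 4 + 1 + 2 + 5 + 5 + 1 + 7 + 2 = 27 hours.
The Gamma prior is conjugate for the Poisson rate, so λ | data ~ Gamma(33+122, 17+27) = Gamma(155, 44).
Predictive mean over a 7-hour window = T·E[λ|data] = 7·155/44 = 1085/44.

1085/44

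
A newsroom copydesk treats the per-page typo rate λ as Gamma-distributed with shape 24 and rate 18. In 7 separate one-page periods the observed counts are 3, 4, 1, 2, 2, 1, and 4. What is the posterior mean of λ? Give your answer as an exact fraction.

Total count: 3 + 4 + 1 + 2 + 2 + 1 + 4 = 17.
Total exposure: 7 pages.
Conjugate update: add total count to the shape and total exposure to the rate, giving Gamma(41, 25).
Posterior mean = α'/β' = 41/25.

41/25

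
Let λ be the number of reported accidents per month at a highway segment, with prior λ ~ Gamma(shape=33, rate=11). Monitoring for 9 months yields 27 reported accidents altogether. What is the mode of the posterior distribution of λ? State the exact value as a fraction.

Total count 27 over total exposure 9 months.
Gamma(α, β) with Poisson data over total exposure Σt gives posterior Gamma(α+Σx, β+Σt) = Gamma(60, 20).
Posterior mode = (α'−1)/β' = 59/20.

59/20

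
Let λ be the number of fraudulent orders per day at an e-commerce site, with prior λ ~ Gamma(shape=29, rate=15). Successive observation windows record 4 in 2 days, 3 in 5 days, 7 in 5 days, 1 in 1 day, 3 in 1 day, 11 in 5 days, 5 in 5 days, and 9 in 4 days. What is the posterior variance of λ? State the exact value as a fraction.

72/1849

Total count: 4 + 3 + 7 + 1 + 3 + 11 + 5 + 9 = 43.
Total exposure: 2 + 5 + 5 + 1 + 1 + 5 + 5 + 4 = 28 days.
The Gamma prior is conjugate for the Poisson rate, so λ | data ~ Gamma(29+43, 15+28) = Gamma(72, 43).
Posterior variance = α'/β'² = 72/1849.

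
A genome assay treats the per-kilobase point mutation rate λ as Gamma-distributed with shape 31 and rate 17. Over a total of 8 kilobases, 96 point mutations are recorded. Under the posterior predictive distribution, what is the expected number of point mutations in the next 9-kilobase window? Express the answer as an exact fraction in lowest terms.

1143/25

Total count 96 over total exposure 8 kilobases.
Gamma(α, β) with Poisson data over total exposure Σt gives posterior Gamma(α+Σx, β+Σt) = Gamma(127, 25).
Predictive mean over a 9-kilobase window = T·E[λ|data] = 9·127/25 = 1143/25.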